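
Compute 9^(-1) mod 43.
Since 43 is prime, by Fermat 9^(-1) ≡ 9^{41} ≡ 24 mod 43. Verify: 9 × 24 = 216 ≡ 1 mod 43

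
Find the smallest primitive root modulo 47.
g = 5. For each prime q|46: 5^{23}≡46, 5^{2}≡25, none ≡ 1, so ord_47(5) = 46 and 5 is a primitive root.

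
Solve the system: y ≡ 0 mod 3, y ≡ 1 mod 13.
M = 3 × 13 = 39. M₁ = 13, y₁ ≡ 1 mod 3. M₂ = 3, y₂ ≡ 9 mod 13. y = 0×13×1 + 1×3×9 ≡ 27 mod 39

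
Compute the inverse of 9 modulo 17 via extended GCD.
Extended GCD: 9(2) + 17(-1) = 1. So 9^(-1) ≡ 2 (mod 17). Verify: 9 × 2 = 18 ≡ 1 (mod 17)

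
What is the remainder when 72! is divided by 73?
By Wilson's theorem, (72)! ≡ -1 ≡ 72 mod 73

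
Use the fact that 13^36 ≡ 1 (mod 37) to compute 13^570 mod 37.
By Fermat: 13^{36} ≡ 1 (mod 37). 570 ≡ 30 (mod 36). So 13^{570} ≡ 13^{30} ≡ 27 (mod 37)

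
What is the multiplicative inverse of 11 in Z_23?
Since 23 is prime, by Fermat 11^(-1) ≡ 11^{21} ≡ 21 mod 23. Verify: 11 × 21 = 231 ≡ 1 mod 23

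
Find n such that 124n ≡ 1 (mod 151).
Since 151 is prime, by Fermat 124^(-1) ≡ 124^{149} ≡ 123 (mod 151). Verify: 124 × 123 = 15252 ≡ 1 (mod 151)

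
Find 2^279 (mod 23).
Using Fermat: 2^{22} ≡ 1 (mod 23). 279 ≡ 15 (mod 22). So 2^{279} ≡ 2^{15} ≡ 16 (mod 23)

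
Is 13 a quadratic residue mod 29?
By Euler's criterion: 13^{14} ≡ 1 mod 29. Since this equals 1, 13 is a QR.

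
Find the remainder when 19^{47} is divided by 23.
By Fermat: 19^{22} ≡ 1 (mod 23). 47 = 2×22 + 3. So 19^{47} ≡ 19^{3} ≡ 5 (mod 23)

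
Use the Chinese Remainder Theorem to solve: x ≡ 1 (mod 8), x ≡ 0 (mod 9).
M = 8 × 9 = 72. M₁ = 9, y₁ ≡ 1 (mod 8). M₂ = 8, y₂ ≡ 8 (mod 9). x = 1×9×1 + 0×8×8 ≡ 9 (mod 72)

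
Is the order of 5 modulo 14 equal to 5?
Powers of 5 mod 14: 5^1≡5, 5^2≡11, 5^3≡13, 5^4≡9, 5^5≡3, 5^6≡1. 5^5≡3≢1, so ord ≠ 5. No, the actual order is 6.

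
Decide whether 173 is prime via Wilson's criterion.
(172)! mod 173 = 172. Since 172 ≡ -1 mod 173, 173 is prime.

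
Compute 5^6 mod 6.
By repeated squaring (mod 6): 5^{1}≡5, 5^{2}≡1, 5^{4}≡1. Then 5^{6} = 5^{4+2} ≡ 1 × 1 ≡ 1 (mod 6)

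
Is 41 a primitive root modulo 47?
ord_47(41) divides 46. For each prime q|46: 41^{23}≡46, 41^{2}≡36, none ≡ 1. So 41 has order 46 and is a primitive root mod 47.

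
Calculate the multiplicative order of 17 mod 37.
Powers of 17 mod 37: 17^1≡17, 17^2≡30, 17^3≡29, 17^4≡12, 17^5≡19, 17^6≡27, 17^7≡15, 17^8≡33, 17^9≡6, 17^10≡28, 17^11≡32, 17^12≡26, 17^13≡35, 17^14≡3, 17^15≡14, 17^16≡16, 17^17≡13, 17^18≡36, 17^19≡20, 17^20≡7, 17^21≡8, 17^22≡25, 17^23≡18, 17^24≡10, 17^25≡22, 17^26≡4, 17^27≡31, 17^28≡9, 17^29≡5, 17^30≡11, 17^31≡2, 17^32≡34, 17^33≡23, 17^34≡21, 17^35≡24, 17^36≡1. Order = 36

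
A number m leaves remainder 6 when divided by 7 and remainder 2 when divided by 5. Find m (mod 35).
M = 7 × 5 = 35. M₁ = 5, y₁ ≡ 3 (mod 7). M₂ = 7, y₂ ≡ 3 (mod 5). m = 6×5×3 + 2×7×3 ≡ 27 (mod 35)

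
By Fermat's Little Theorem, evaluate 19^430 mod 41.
By Fermat: 19^{40} ≡ 1 (mod 41). 430 ≡ 30 (mod 40). So 19^{430} ≡ 19^{30} ≡ 9 (mod 41)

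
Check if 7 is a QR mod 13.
By Euler's criterion: 7^{6} ≡ 12 (mod 13). Since this equals -1 (≡ 12), 7 is not a QR.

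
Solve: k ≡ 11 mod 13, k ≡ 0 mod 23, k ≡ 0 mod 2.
M = 13 × 23 × 2 = 598. M₁ = 46, y₁ ≡ 2 mod 13. M₂ = 26, y₂ ≡ 8 mod 23. M₃ = 299, y₃ ≡ 1 mod 2. k = 11×46×2 + 0×26×8 + 0×299×1 ≡ 414 mod 598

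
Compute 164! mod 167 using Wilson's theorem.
(166)! = (164)! × (165) × (166) ≡ -1 mod 167. So (164)! ≡ -1 × [(166)(165)]^(-1) ≡ 83 mod 167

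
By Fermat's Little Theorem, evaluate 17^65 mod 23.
By Fermat: 17^{22} ≡ 1 (mod 23). 65 = 2×22 + 21. So 17^{65} ≡ 17^{21} ≡ 19 (mod 23)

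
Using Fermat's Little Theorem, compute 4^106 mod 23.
By Fermat: 4^{22} ≡ 1 mod 23. 106 = 4×22 + 18. So 4^{106} ≡ 4^{18} ≡ 8 mod 23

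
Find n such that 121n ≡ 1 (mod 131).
Since 131 is prime, by Fermat 121^(-1) ≡ 121^{129} ≡ 13 (mod 131). Verify: 121 × 13 = 1573 ≡ 1 (mod 131)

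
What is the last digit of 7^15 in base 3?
Using Fermat: 7^{2} ≡ 1 mod 3. 15 ≡ 1 mod 2. So 7^{15} ≡ 7^{1} ≡ 1 mod 3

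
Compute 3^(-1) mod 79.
Since 79 is prime, by Fermat 3^(-1) ≡ 3^{77} ≡ 53 mod 79. Verify: 3 × 53 = 159 ≡ 1 mod 79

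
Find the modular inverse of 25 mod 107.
Since 107 is prime, by Fermat 25^(-1) ≡ 25^{105} ≡ 30 (mod 107). Verify: 25 × 30 = 750 ≡ 1 (mod 107)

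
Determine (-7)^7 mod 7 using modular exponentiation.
By repeated squaring mod 7: (-7)^{1}≡0, (-7)^{2}≡0, (-7)^{4}≡0. Then (-7)^{7} = (-7)^{4+2+1} ≡ 0 × 0 × 0 ≡ 0 mod 7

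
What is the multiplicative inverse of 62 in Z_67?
Since 67 is prime, by Fermat 62^(-1) ≡ 62^{65} ≡ 40 (mod 67). Verify: 62 × 40 = 2480 ≡ 1 (mod 67)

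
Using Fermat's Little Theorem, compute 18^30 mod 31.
By Fermat's Little Theorem, 18^{30} ≡ 1 mod 31 since 31 is prime and gcd(18, 31) = 1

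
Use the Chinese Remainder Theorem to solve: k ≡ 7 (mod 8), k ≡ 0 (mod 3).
M = 8 × 3 = 24. M₁ = 3, y₁ ≡ 3 (mod 8). M₂ = 8, y₂ ≡ 2 (mod 3). k = 7×3×3 + 0×8×2 ≡ 15 (mod 24)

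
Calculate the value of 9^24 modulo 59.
By repeated squaring mod 59: 9^{1}≡9, 9^{2}≡22, 9^{4}≡12, 9^{8}≡26, 9^{16}≡27. Then 9^{24} = 9^{16+8} ≡ 27 × 26 ≡ 53 mod 59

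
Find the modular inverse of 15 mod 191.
Since 191 is prime, by Fermat 15^(-1) ≡ 15^{189} ≡ 51 mod 191. Verify: 15 × 51 = 765 ≡ 1 mod 191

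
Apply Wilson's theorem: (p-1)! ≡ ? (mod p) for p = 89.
By Wilson's theorem, (88)! ≡ -1 ≡ 88 (mod 89)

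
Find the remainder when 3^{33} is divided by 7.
By Fermat: 3^{6} ≡ 1 (mod 7). 33 = 5×6 + 3. So 3^{33} ≡ 3^{3} ≡ 6 (mod 7)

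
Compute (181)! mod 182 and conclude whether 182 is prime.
(181)! mod 182 = 0. Since 0 ≢ -1 mod 182, 182 is not prime.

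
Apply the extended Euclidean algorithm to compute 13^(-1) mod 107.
Extended GCD: 13(33) + 107(-4) = 1. So 13^(-1) ≡ 33 (mod 107). Verify: 13 × 33 = 429 ≡ 1 (mod 107)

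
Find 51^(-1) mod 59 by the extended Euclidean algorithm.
Extended GCD: 51(22) + 59(-19) = 1. So 51^(-1) ≡ 22 mod 59. Verify: 51 × 22 = 1122 ≡ 1 mod 59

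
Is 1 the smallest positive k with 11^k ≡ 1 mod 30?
Powers of 11 mod 30: 11^1≡11, 11^2≡1. 11^1≡11≢1, so ord ≠ 1. No, the actual order is 2.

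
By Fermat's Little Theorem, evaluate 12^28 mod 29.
By Fermat's Little Theorem, 12^{28} ≡ 1 (mod 29) since 29 is prime and gcd(12, 29) = 1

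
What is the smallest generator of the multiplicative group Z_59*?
g = 2. For each prime q|58: 2^{29}≡58, 2^{2}≡4, none ≡ 1, so ord_59(2) = 58 and 2 is a primitive root.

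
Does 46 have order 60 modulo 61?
46^{30} ≡ 1 (mod 61) and 30 < 60, so ord_61(46) = 30 ≠ 60 and 46 is not a primitive root.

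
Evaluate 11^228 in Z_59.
Using Fermat: 11^{58} ≡ 1 (mod 59). 228 ≡ 54 (mod 58). So 11^{228} ≡ 11^{54} ≡ 46 (mod 59)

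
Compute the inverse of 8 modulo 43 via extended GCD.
Extended GCD: 8(-16) + 43(3) = 1. So 8^(-1) ≡ -16 ≡ 27 mod 43. Verify: 8 × 27 = 216 ≡ 1 mod 43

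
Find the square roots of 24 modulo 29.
The square roots of 24 mod 29 are 16 and 13. Verify: 16² = 256 ≡ 24 mod 29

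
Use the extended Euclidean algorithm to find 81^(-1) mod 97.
Extended GCD: 81(6) + 97(-5) = 1. So 81^(-1) ≡ 6 mod 97. Verify: 81 × 6 = 486 ≡ 1 mod 97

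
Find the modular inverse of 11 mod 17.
Since 17 is prime, by Fermat 11^(-1) ≡ 11^{15} ≡ 14 mod 17. Verify: 11 × 14 = 154 ≡ 1 mod 17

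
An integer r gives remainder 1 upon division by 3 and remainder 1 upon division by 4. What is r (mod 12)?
M = 3 × 4 = 12. M₁ = 4, y₁ ≡ 1 (mod 3). M₂ = 3, y₂ ≡ 3 (mod 4). r = 1×4×1 + 1×3×3 ≡ 1 (mod 12)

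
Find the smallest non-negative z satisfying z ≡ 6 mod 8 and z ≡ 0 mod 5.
M = 8 × 5 = 40. M₁ = 5, y₁ ≡ 5 mod 8. M₂ = 8, y₂ ≡ 2 mod 5. z = 6×5×5 + 0×8×2 ≡ 30 mod 40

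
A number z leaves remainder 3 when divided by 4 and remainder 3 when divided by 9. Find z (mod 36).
M = 4 × 9 = 36. M₁ = 9, y₁ ≡ 1 (mod 4). M₂ = 4, y₂ ≡ 7 (mod 9). z = 3×9×1 + 3×4×7 ≡ 3 (mod 36)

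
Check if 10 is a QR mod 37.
By Euler's criterion: 10^{18} ≡ 1 (mod 37). Since this equals 1, 10 is a QR.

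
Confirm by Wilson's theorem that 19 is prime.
(18)! mod 19 = 18. Since this equals -1 mod 19, Wilson confirms 19 is prime.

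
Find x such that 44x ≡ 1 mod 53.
Since 53 is prime, by Fermat 44^(-1) ≡ 44^{51} ≡ 47 mod 53. Verify: 44 × 47 = 2068 ≡ 1 mod 53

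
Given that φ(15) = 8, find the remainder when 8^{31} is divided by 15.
By Euler: 8^{8} ≡ 1 mod 15 since gcd(8, 15) = 1. 31 = 3×8 + 7. So 8^{31} ≡ 8^{7} ≡ 2 mod 15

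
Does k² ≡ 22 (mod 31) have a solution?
By Euler's criterion: 22^{15} ≡ 30 (mod 31). Since this equals -1 (≡ 30), 22 is not a QR.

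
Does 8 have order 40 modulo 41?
8^{20} ≡ 1 mod 41 and 20 < 40, so ord_41(8) = 20 ≠ 40 and 8 is not a primitive root.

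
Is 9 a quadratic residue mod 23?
By Euler's criterion: 9^{11} ≡ 1 (mod 23). Since this equals 1, 9 is a QR.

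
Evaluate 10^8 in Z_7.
Using Fermat: 10^{6} ≡ 1 (mod 7). 8 ≡ 2 (mod 6). So 10^{8} ≡ 10^{2} ≡ 2 (mod 7)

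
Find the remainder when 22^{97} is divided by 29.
By Fermat: 22^{28} ≡ 1 (mod 29). 97 = 3×28 + 13. So 22^{97} ≡ 22^{13} ≡ 4 (mod 29)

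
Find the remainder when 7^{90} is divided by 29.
By Fermat: 7^{28} ≡ 1 (mod 29). 90 = 3×28 + 6. So 7^{90} ≡ 7^{6} ≡ 25 (mod 29)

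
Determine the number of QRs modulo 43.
The squaring map on Z_43* is 2-to-1, so there are (42)/2 = 21 QRs.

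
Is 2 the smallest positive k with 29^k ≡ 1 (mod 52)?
Powers of 29 mod 52: 29^1≡29, 29^2≡9, 29^3≡1. 29^2≡9≢1, so ord ≠ 2. No, the actual order is 3.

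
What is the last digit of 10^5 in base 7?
By repeated squaring (mod 7): 10^{1}≡3, 10^{2}≡2, 10^{4}≡4. Then 10^{5} = 10^{4+1} ≡ 4 × 3 ≡ 5 (mod 7)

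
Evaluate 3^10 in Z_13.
By repeated squaring (mod 13): 3^{1}≡3, 3^{2}≡9, 3^{4}≡3, 3^{8}≡9. Then 3^{10} = 3^{8+2} ≡ 9 × 9 ≡ 3 (mod 13)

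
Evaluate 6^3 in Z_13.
6^{3} = 216 ≡ 8 mod 13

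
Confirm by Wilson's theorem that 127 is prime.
(126)! mod 127 = 126. Since this equals -1 mod 127, Wilson confirms 127 is prime.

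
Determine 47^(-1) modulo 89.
Since 89 is prime, by Fermat 47^(-1) ≡ 47^{87} ≡ 36 mod 89. Verify: 47 × 36 = 1692 ≡ 1 mod 89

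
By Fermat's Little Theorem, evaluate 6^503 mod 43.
By Fermat: 6^{42} ≡ 1 (mod 43). 503 ≡ 41 (mod 42). So 6^{503} ≡ 6^{41} ≡ 36 (mod 43)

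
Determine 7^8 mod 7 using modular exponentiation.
By repeated squaring (mod 7): 7^{1}≡0, 7^{2}≡0, 7^{4}≡0, 7^{8}≡0. So 7^{8} ≡ 0 (mod 7)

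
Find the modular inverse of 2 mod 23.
Since 23 is prime, by Fermat 2^(-1) ≡ 2^{21} ≡ 12 (mod 23). Verify: 2 × 12 = 24 ≡ 1 (mod 23)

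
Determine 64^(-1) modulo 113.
Since 113 is prime, by Fermat 64^(-1) ≡ 64^{111} ≡ 83 mod 113. Verify: 64 × 83 = 5312 ≡ 1 mod 113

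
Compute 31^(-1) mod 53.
Since 53 is prime, by Fermat 31^(-1) ≡ 31^{51} ≡ 12 mod 53. Verify: 31 × 12 = 372 ≡ 1 mod 53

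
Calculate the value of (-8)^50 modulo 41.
Using Fermat: (-8)^{40} ≡ 1 (mod 41). 50 ≡ 10 (mod 40). So (-8)^{50} ≡ (-8)^{10} ≡ 40 (mod 41)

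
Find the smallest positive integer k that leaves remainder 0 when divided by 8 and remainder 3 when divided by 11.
M = 8 × 11 = 88. M₁ = 11, y₁ ≡ 3 mod 8. M₂ = 8, y₂ ≡ 7 mod 11. k = 0×11×3 + 3×8×7 ≡ 80 mod 88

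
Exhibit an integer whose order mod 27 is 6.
8 has order 6 mod 27 since 8^{6} ≡ 1 (mod 27) and no smaller power works.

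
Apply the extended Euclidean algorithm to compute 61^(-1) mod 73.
Extended GCD: 61(6) + 73(-5) = 1. So 61^(-1) ≡ 6 (mod 73). Verify: 61 × 6 = 366 ≡ 1 (mod 73)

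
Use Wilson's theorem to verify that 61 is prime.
(60)! mod 61 = 60. Since this equals -1 (mod 61), Wilson confirms 61 is prime.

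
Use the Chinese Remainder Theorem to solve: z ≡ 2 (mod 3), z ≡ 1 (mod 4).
M = 3 × 4 = 12. M₁ = 4, y₁ ≡ 1 (mod 3). M₂ = 3, y₂ ≡ 3 (mod 4). z = 2×4×1 + 1×3×3 ≡ 5 (mod 12)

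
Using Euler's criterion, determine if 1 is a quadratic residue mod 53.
By Euler's criterion: 1^{26} ≡ 1 (mod 53). Since this equals 1, 1 is a QR.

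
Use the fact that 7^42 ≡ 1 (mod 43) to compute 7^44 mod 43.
By Fermat: 7^{42} ≡ 1 (mod 43). So 7^{44} = 7^{42} · 7^{2} ≡ 7^{2} ≡ 6 (mod 43)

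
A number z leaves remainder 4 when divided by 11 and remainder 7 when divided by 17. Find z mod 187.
M = 11 × 17 = 187. M₁ = 17, y₁ ≡ 2 mod 11. M₂ = 11, y₂ ≡ 14 mod 17. z = 4×17×2 + 7×11×14 ≡ 92 mod 187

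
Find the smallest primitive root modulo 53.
g = 2. Powers: [2, 4, 8, 16, 32, 11, 22, ...] generates all 52 non-zero residues.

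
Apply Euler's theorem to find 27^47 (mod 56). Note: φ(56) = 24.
By Euler: 27^{24} ≡ 1 (mod 56) since gcd(27, 56) = 1. 47 = 1×24 + 23. So 27^{47} ≡ 27^{23} ≡ 27 (mod 56)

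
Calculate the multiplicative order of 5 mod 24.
Powers of 5 mod 24: 5^1≡5, 5^2≡1. So the order of 5 is 2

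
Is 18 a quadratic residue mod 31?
By Euler's criterion: 18^{15} ≡ 1 mod 31. Since this equals 1, 18 is a QR.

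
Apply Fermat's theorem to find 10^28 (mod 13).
By Fermat: 10^{12} ≡ 1 (mod 13). 28 = 2×12 + 4. So 10^{28} ≡ 10^{4} ≡ 3 (mod 13)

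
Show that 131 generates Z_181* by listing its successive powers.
131^1, 131^2, ..., 131^{180} mod 181: [131, 147, 71, 70, 120, 154, 83, 13, 74, 101, 18, 5, 112, 11, 174, 169, 57, 46, 53, 65, 8, 143, 90, 25, 17, 55, 146, 121, 104, 49, 84, 144, 40, 172, 88, 125, 85, 94, 6, 62, 158, 64, 58, 177, 19, 136, 78, 82, 63, 108, 30, 129, 66, 139, 109, 161, 95, 137, 28, 48, 134, 178, 150, 102, 149, 152, 2, 81, 113, 142, 140, 59, 127, 166, 26, 148, 21, 36, 10, 43, 22, 167, 157, 114, 92, 106, 130, 16, 105, 180, 50, 34, 110, 111, 61, 27, 98, 168, 107, 80, 163, 176, 69, 170, 7, 12, 124, 135, 128, 116, 173, 38, 91, 156, 164, 126, 35, 60, 77, 132, 97, 37, 141, 9, 93, 56, 96, 87, 175, 119, 23, 117, 123, 4, 162, 45, 103, 99, 118, 73, 151, 52, 115, 42, 72, 20, 86, 44, 153, 133, 47, 3, 31, 79, 32, 29, 179, 100, 68, 39, 41, 122, 54, 15, 155, 33, 160, 145, 171, 138, 159, 14, 24, 67, 89, 75, 51, 165, 76, 1]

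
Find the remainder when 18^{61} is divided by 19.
By Fermat: 18^{18} ≡ 1 mod 19. 61 = 3×18 + 7. So 18^{61} ≡ 18^{7} ≡ 18 mod 19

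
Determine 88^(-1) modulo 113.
Since 113 is prime, by Fermat 88^(-1) ≡ 88^{111} ≡ 9 mod 113. Verify: 88 × 9 = 792 ≡ 1 mod 113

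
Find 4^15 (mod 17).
By repeated squaring (mod 17): 4^{1}≡4, 4^{2}≡16, 4^{4}≡1, 4^{8}≡1. Then 4^{15} = 4^{8+4+2+1} ≡ 1 × 1 × 16 × 4 ≡ 13 (mod 17)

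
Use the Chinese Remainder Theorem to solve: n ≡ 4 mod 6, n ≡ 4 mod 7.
M = 6 × 7 = 42. M₁ = 7, y₁ ≡ 1 mod 6. M₂ = 6, y₂ ≡ 6 mod 7. n = 4×7×1 + 4×6×6 ≡ 4 mod 42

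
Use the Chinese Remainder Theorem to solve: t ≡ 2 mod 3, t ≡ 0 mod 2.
M = 3 × 2 = 6. M₁ = 2, y₁ ≡ 2 mod 3. M₂ = 3, y₂ ≡ 1 mod 2. t = 2×2×2 + 0×3×1 ≡ 2 mod 6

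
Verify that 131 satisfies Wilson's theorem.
(130)! mod 131 = 130. Since this equals -1 (mod 131), Wilson confirms 131 is prime.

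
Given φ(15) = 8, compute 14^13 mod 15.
By Euler: 14^{8} ≡ 1 mod 15 since gcd(14, 15) = 1. 13 = 1×8 + 5. So 14^{13} ≡ 14^{5} ≡ 14 mod 15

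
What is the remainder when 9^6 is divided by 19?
By repeated squaring mod 19: 9^{1}≡9, 9^{2}≡5, 9^{4}≡6. Then 9^{6} = 9^{4+2} ≡ 6 × 5 ≡ 11 mod 19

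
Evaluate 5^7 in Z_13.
By repeated squaring mod 13: 5^{1}≡5, 5^{2}≡12, 5^{4}≡1. Then 5^{7} = 5^{4+2+1} ≡ 1 × 12 × 5 ≡ 8 mod 13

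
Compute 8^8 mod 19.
By repeated squaring mod 19: 8^{1}≡8, 8^{2}≡7, 8^{4}≡11, 8^{8}≡7. So 8^{8} ≡ 7 mod 19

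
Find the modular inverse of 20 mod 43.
Since 43 is prime, by Fermat 20^(-1) ≡ 20^{41} ≡ 28 mod 43. Verify: 20 × 28 = 560 ≡ 1 mod 43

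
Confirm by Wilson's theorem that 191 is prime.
(190)! mod 191 = 190. Since this equals -1 mod 191, Wilson confirms 191 is prime.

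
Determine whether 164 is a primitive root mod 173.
164^{43} ≡ 1 mod 173 and 43 < 172, so ord_173(164) = 43 ≠ 172 and 164 is not a primitive root.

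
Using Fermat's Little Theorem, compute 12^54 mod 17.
By Fermat: 12^{16} ≡ 1 (mod 17). 54 = 3×16 + 6. So 12^{54} ≡ 12^{6} ≡ 2 (mod 17)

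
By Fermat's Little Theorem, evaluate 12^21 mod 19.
By Fermat: 12^{18} ≡ 1 (mod 19). So 12^{21} = 12^{18} · 12^{3} ≡ 12^{3} ≡ 18 (mod 19)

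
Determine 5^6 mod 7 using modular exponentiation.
Using Fermat: 5^{6} ≡ 1 (mod 7). 6 ≡ 0 (mod 6). So 5^{6} ≡ 5^{0} ≡ 1 (mod 7)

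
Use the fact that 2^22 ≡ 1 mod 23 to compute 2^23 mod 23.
By Fermat: 2^{22} ≡ 1 mod 23. So 2^{23} = 2^{22} · 2^{1} ≡ 2^{1} ≡ 2 mod 23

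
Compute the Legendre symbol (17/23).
(17/23) = 17^{11} mod 23 = -1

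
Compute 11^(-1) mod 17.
Since 17 is prime, by Fermat 11^(-1) ≡ 11^{15} ≡ 14 mod 17. Verify: 11 × 14 = 154 ≡ 1 mod 17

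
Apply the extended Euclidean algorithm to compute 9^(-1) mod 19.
Extended GCD: 9(-2) + 19(1) = 1. So 9^(-1) ≡ -2 ≡ 17 mod 19. Verify: 9 × 17 = 153 ≡ 1 mod 19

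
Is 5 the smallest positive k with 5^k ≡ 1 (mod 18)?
Powers of 5 mod 18: 5^1≡5, 5^2≡7, 5^3≡17, 5^4≡13, 5^5≡11, 5^6≡1. 5^5≡11≢1, so ord ≠ 5. No, the actual order is 6.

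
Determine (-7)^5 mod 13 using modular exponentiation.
By repeated squaring (mod 13): (-7)^{1}≡6, (-7)^{2}≡10, (-7)^{4}≡9. Then (-7)^{5} = (-7)^{4+1} ≡ 9 × 6 ≡ 2 (mod 13)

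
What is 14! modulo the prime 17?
(16)! = (14)! × (15) × (16) ≡ -1 mod 17. So (14)! ≡ -1 × [(16)(15)]^(-1) ≡ 8 mod 17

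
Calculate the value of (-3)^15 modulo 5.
Using Fermat: (-3)^{4} ≡ 1 mod 5. 15 ≡ 3 mod 4. So (-3)^{15} ≡ (-3)^{3} ≡ 3 mod 5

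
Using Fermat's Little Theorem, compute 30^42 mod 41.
By Fermat: 30^{40} ≡ 1 mod 41. So 30^{42} = 30^{40} · 30^{2} ≡ 30^{2} ≡ 39 mod 41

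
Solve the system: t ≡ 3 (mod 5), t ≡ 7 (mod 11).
M = 5 × 11 = 55. M₁ = 11, y₁ ≡ 1 (mod 5). M₂ = 5, y₂ ≡ 9 (mod 11). t = 3×11×1 + 7×5×9 ≡ 18 (mod 55)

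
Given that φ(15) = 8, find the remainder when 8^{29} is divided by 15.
By Euler: 8^{8} ≡ 1 (mod 15) since gcd(8, 15) = 1. 29 = 3×8 + 5. So 8^{29} ≡ 8^{5} ≡ 8 (mod 15)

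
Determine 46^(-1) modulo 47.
Since 47 is prime, by Fermat 46^(-1) ≡ 46^{45} ≡ 46 mod 47. Verify: 46 × 46 = 2116 ≡ 1 mod 47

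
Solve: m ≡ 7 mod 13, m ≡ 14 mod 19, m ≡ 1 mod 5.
M = 13 × 19 × 5 = 1235. M₁ = 95, y₁ ≡ 10 mod 13. M₂ = 65, y₂ ≡ 12 mod 19. M₃ = 247, y₃ ≡ 3 mod 5. m = 7×95×10 + 14×65×12 + 1×247×3 ≡ 1021 mod 1235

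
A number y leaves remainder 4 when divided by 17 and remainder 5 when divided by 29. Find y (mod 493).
M = 17 × 29 = 493. M₁ = 29, y₁ ≡ 10 (mod 17). M₂ = 17, y₂ ≡ 12 (mod 29). y = 4×29×10 + 5×17×12 ≡ 208 (mod 493)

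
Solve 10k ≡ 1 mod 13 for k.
Since 13 is prime, by Fermat 10^(-1) ≡ 10^{11} ≡ 4 mod 13. Verify: 10 × 4 = 40 ≡ 1 mod 13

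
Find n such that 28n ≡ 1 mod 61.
Since 61 is prime, by Fermat 28^(-1) ≡ 28^{59} ≡ 24 mod 61. Verify: 28 × 24 = 672 ≡ 1 mod 61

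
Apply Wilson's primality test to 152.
(151)! mod 152 = 0. Since 0 ≢ -1 (mod 152), 152 is not prime.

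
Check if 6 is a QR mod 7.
By Euler's criterion: 6^{3} ≡ 6 (mod 7). Since this equals -1 (≡ 6), 6 is not a QR.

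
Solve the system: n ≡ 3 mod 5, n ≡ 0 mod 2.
M = 5 × 2 = 10. M₁ = 2, y₁ ≡ 3 mod 5. M₂ = 5, y₂ ≡ 1 mod 2. n = 3×2×3 + 0×5×1 ≡ 8 mod 10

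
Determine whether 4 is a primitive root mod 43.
4^{7} ≡ 1 (mod 43) and 7 < 42, so ord_43(4) = 7 ≠ 42 and 4 is not a primitive root.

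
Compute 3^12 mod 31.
By repeated squaring mod 31: 3^{1}≡3, 3^{2}≡9, 3^{4}≡19, 3^{8}≡20. Then 3^{12} = 3^{8+4} ≡ 20 × 19 ≡ 8 mod 31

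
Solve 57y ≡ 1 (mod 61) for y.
Since 61 is prime, by Fermat 57^(-1) ≡ 57^{59} ≡ 15 (mod 61). Verify: 57 × 15 = 855 ≡ 1 (mod 61)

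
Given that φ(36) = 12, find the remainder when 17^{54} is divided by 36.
By Euler: 17^{12} ≡ 1 (mod 36) since gcd(17, 36) = 1. 54 = 4×12 + 6. So 17^{54} ≡ 17^{6} ≡ 1 (mod 36)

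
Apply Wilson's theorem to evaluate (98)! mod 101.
(100)! = (98)! × (99) × (100) ≡ -1 (mod 101). So (98)! ≡ -1 × [(100)(99)]^(-1) ≡ 50 (mod 101)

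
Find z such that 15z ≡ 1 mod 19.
Since 19 is prime, by Fermat 15^(-1) ≡ 15^{17} ≡ 14 mod 19. Verify: 15 × 14 = 210 ≡ 1 mod 19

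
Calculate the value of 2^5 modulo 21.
By repeated squaring (mod 21): 2^{1}≡2, 2^{2}≡4, 2^{4}≡16. Then 2^{5} = 2^{4+1} ≡ 16 × 2 ≡ 11 (mod 21)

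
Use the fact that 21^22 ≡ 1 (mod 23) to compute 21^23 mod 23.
By Fermat: 21^{22} ≡ 1 (mod 23). So 21^{23} = 21^{22} · 21^{1} ≡ 21^{1} ≡ 21 (mod 23)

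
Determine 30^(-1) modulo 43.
Since 43 is prime, by Fermat 30^(-1) ≡ 30^{41} ≡ 33 (mod 43). Verify: 30 × 33 = 990 ≡ 1 (mod 43)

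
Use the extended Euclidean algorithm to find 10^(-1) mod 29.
Extended GCD: 10(3) + 29(-1) = 1. So 10^(-1) ≡ 3 (mod 29). Verify: 10 × 3 = 30 ≡ 1 (mod 29)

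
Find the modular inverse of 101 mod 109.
Since 109 is prime, by Fermat 101^(-1) ≡ 101^{107} ≡ 68 (mod 109). Verify: 101 × 68 = 6868 ≡ 1 (mod 109)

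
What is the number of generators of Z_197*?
There are φ(197-1) = φ(196) = 84 primitive roots modulo 197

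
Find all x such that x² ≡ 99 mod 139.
The square roots of 99 mod 139 are 51 and 88. Verify: 51² = 2601 ≡ 99 mod 139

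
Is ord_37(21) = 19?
Powers of 21 mod 37: 21^1≡21, 21^2≡34, 21^3≡11, 21^4≡9, 21^5≡4, 21^6≡10, 21^7≡25, 21^8≡7, 21^9≡36, 21^10≡16, 21^11≡3, 21^12≡26, 21^13≡28, 21^14≡33, 21^15≡27, 21^16≡12, 21^17≡30, 21^18≡1. Already 21^18≡1, so the order is 18 < 19. No, the actual order is 18.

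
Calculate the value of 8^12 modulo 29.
By repeated squaring (mod 29): 8^{1}≡8, 8^{2}≡6, 8^{4}≡7, 8^{8}≡20. Then 8^{12} = 8^{8+4} ≡ 20 × 7 ≡ 24 (mod 29)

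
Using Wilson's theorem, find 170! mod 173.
(172)! = (170)! × (171) × (172) ≡ -1 (mod 173). So (170)! ≡ -1 × [(172)(171)]^(-1) ≡ 86 (mod 173)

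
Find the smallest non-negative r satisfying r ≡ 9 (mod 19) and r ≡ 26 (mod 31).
M = 19 × 31 = 589. M₁ = 31, y₁ ≡ 8 (mod 19). M₂ = 19, y₂ ≡ 18 (mod 31). r = 9×31×8 + 26×19×18 ≡ 522 (mod 589)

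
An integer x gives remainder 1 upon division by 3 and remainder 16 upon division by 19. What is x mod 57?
M = 3 × 19 = 57. M₁ = 19, y₁ ≡ 1 mod 3. M₂ = 3, y₂ ≡ 13 mod 19. x = 1×19×1 + 16×3×13 ≡ 16 mod 57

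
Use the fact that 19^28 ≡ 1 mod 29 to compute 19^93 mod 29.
By Fermat: 19^{28} ≡ 1 mod 29. 93 = 3×28 + 9. So 19^{93} ≡ 19^{9} ≡ 11 mod 29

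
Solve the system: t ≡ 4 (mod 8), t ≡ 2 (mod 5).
M = 8 × 5 = 40. M₁ = 5, y₁ ≡ 5 (mod 8). M₂ = 8, y₂ ≡ 2 (mod 5). t = 4×5×5 + 2×8×2 ≡ 12 (mod 40)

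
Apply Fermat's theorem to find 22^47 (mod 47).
By Fermat: 22^{46} ≡ 1 (mod 47). So 22^{47} = 22^{46} · 22^{1} ≡ 22^{1} ≡ 22 (mod 47)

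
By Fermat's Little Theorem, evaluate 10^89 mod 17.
By Fermat: 10^{16} ≡ 1 mod 17. 89 = 5×16 + 9. So 10^{89} ≡ 10^{9} ≡ 7 mod 17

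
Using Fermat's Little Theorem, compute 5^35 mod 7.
By Fermat: 5^{6} ≡ 1 (mod 7). 35 = 5×6 + 5. So 5^{35} ≡ 5^{5} ≡ 3 (mod 7)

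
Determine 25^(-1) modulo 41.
Since 41 is prime, by Fermat 25^(-1) ≡ 25^{39} ≡ 23 mod 41. Verify: 25 × 23 = 575 ≡ 1 mod 41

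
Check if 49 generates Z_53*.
49^{13} ≡ 1 mod 53 and 13 < 52, so ord_53(49) = 13 ≠ 52 and 49 is not a primitive root.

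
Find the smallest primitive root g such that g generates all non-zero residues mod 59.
g = 2. Powers: [2, 4, 8, 16, 32, 5, 10, ...] generates all 58 non-zero residues.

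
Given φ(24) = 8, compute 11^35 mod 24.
By Euler: 11^{8} ≡ 1 (mod 24) since gcd(11, 24) = 1. 35 = 4×8 + 3. So 11^{35} ≡ 11^{3} ≡ 11 (mod 24)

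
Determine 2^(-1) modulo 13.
Since 13 is prime, by Fermat 2^(-1) ≡ 2^{11} ≡ 7 (mod 13). Verify: 2 × 7 = 14 ≡ 1 (mod 13)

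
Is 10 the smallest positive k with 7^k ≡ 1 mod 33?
Powers of 7 mod 33: 7^1≡7, 7^2≡16, 7^3≡13, 7^4≡25, 7^5≡10, 7^6≡4, 7^7≡28, 7^8≡31, 7^9≡19, 7^10≡1. First k with 7^k≡1 is k=10. Yes, ord_33(7) = 10.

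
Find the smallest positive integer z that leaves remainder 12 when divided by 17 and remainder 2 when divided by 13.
M = 17 × 13 = 221. M₁ = 13, y₁ ≡ 4 (mod 17). M₂ = 17, y₂ ≡ 10 (mod 13). z = 12×13×4 + 2×17×10 ≡ 80 (mod 221)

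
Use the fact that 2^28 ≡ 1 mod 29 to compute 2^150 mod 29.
By Fermat: 2^{28} ≡ 1 mod 29. 150 ≡ 10 mod 28. So 2^{150} ≡ 2^{10} ≡ 9 mod 29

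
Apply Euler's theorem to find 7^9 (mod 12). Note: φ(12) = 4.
By Euler: 7^{4} ≡ 1 (mod 12) since gcd(7, 12) = 1. 9 = 2×4 + 1. So 7^{9} ≡ 7^{1} ≡ 7 (mod 12)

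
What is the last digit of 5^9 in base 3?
Using Fermat: 5^{2} ≡ 1 mod 3. 9 ≡ 1 mod 2. So 5^{9} ≡ 5^{1} ≡ 2 mod 3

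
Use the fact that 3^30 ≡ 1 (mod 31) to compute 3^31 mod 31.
By Fermat: 3^{30} ≡ 1 (mod 31). So 3^{31} = 3^{30} · 3^{1} ≡ 3^{1} ≡ 3 (mod 31)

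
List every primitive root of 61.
There are φ(60) = 16 primitive roots mod 61: {2, 6, 7, 10, 17, 18, 26, 30, 31, 35, 43, 44, 51, 54, 55, 59}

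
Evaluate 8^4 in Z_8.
8^{4} = 4096 ≡ 0 (mod 8)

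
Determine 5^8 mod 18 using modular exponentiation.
By repeated squaring mod 18: 5^{1}≡5, 5^{2}≡7, 5^{4}≡13, 5^{8}≡7. So 5^{8} ≡ 7 mod 18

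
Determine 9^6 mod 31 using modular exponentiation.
By repeated squaring mod 31: 9^{1}≡9, 9^{2}≡19, 9^{4}≡20. Then 9^{6} = 9^{4+2} ≡ 20 × 19 ≡ 8 mod 31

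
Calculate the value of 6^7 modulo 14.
By repeated squaring mod 14: 6^{1}≡6, 6^{2}≡8, 6^{4}≡8. Then 6^{7} = 6^{4+2+1} ≡ 8 × 8 × 6 ≡ 6 mod 14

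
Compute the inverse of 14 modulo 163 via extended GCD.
Extended GCD: 14(35) + 163(-3) = 1. So 14^(-1) ≡ 35 mod 163. Verify: 14 × 35 = 490 ≡ 1 mod 163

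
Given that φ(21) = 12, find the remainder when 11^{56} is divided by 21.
By Euler: 11^{12} ≡ 1 mod 21 since gcd(11, 21) = 1. 56 = 4×12 + 8. So 11^{56} ≡ 11^{8} ≡ 16 mod 21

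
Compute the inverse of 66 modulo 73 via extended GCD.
Extended GCD: 66(-21) + 73(19) = 1. So 66^(-1) ≡ -21 ≡ 52 (mod 73). Verify: 66 × 52 = 3432 ≡ 1 (mod 73)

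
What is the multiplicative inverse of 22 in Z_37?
Since 37 is prime, by Fermat 22^(-1) ≡ 22^{35} ≡ 32 mod 37. Verify: 22 × 32 = 704 ≡ 1 mod 37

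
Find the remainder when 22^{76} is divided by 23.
By Fermat: 22^{22} ≡ 1 mod 23. 76 = 3×22 + 10. So 22^{76} ≡ 22^{10} ≡ 1 mod 23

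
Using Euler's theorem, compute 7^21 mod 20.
By Euler: 7^{8} ≡ 1 (mod 20) since gcd(7, 20) = 1. 21 = 2×8 + 5. So 7^{21} ≡ 7^{5} ≡ 7 (mod 20)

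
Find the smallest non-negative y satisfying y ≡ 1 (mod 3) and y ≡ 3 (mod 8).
M = 3 × 8 = 24. M₁ = 8, y₁ ≡ 2 (mod 3). M₂ = 3, y₂ ≡ 3 (mod 8). y = 1×8×2 + 3×3×3 ≡ 19 (mod 24)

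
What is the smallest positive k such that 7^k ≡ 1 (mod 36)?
Powers of 7 mod 36: 7^1≡7, 7^2≡13, 7^3≡19, 7^4≡25, 7^5≡31, 7^6≡1. So the order of 7 is 6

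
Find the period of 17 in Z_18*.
Powers of 17 mod 18: 17^1≡17, 17^2≡1. So the order of 17 is 2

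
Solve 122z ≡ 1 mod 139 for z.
Since 139 is prime, by Fermat 122^(-1) ≡ 122^{137} ≡ 49 mod 139. Verify: 122 × 49 = 5978 ≡ 1 mod 139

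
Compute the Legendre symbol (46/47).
(46/47) = 46^{23} mod 47 = -1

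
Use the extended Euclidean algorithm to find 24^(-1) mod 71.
Extended GCD: 24(3) + 71(-1) = 1. So 24^(-1) ≡ 3 mod 71. Verify: 24 × 3 = 72 ≡ 1 mod 71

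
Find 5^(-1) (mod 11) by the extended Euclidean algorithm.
Extended GCD: 5(-2) + 11(1) = 1. So 5^(-1) ≡ -2 ≡ 9 (mod 11). Verify: 5 × 9 = 45 ≡ 1 (mod 11)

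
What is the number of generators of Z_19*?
A prime p has φ(p-1) primitive roots; here φ(18) = 6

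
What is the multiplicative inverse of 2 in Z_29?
Since 29 is prime, by Fermat 2^(-1) ≡ 2^{27} ≡ 15 (mod 29). Verify: 2 × 15 = 30 ≡ 1 (mod 29)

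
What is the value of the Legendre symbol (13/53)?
(13/53) = 13^{26} mod 53 = 1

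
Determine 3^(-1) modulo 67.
Since 67 is prime, by Fermat 3^(-1) ≡ 3^{65} ≡ 45 mod 67. Verify: 3 × 45 = 135 ≡ 1 mod 67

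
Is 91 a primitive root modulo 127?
ord_127(91) divides 126. For each prime q|126: 91^{63}≡126, 91^{42}≡19, 91^{18}≡32, none ≡ 1. So 91 has order 126 and is a primitive root mod 127.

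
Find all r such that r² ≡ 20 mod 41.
The square roots of 20 mod 41 are 26 and 15. Verify: 26² = 676 ≡ 20 mod 41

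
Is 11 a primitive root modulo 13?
ord_13(11) divides 12. For each prime q|12: 11^{6}≡12, 11^{4}≡3, none ≡ 1. So 11 has order 12 and is a primitive root mod 13.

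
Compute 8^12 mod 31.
By repeated squaring (mod 31): 8^{1}≡8, 8^{2}≡2, 8^{4}≡4, 8^{8}≡16. Then 8^{12} = 8^{8+4} ≡ 16 × 4 ≡ 2 (mod 31)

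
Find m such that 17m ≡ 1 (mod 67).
Since 67 is prime, by Fermat 17^(-1) ≡ 17^{65} ≡ 4 (mod 67). Verify: 17 × 4 = 68 ≡ 1 (mod 67)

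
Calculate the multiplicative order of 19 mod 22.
Powers of 19 mod 22: 19^1≡19, 19^2≡9, 19^3≡17, 19^4≡15, 19^5≡21, 19^6≡3, 19^7≡13, 19^8≡5, 19^9≡7, 19^10≡1. Order = 10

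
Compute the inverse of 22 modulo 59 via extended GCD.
Extended GCD: 22(-8) + 59(3) = 1. So 22^(-1) ≡ -8 ≡ 51 (mod 59). Verify: 22 × 51 = 1122 ≡ 1 (mod 59)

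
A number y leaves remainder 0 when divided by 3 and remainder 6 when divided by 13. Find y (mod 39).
M = 3 × 13 = 39. M₁ = 13, y₁ ≡ 1 (mod 3). M₂ = 3, y₂ ≡ 9 (mod 13). y = 0×13×1 + 6×3×9 ≡ 6 (mod 39)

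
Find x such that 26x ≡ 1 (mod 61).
Since 61 is prime, by Fermat 26^(-1) ≡ 26^{59} ≡ 54 (mod 61). Verify: 26 × 54 = 1404 ≡ 1 (mod 61)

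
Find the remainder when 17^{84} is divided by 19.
By Fermat: 17^{18} ≡ 1 (mod 19). 84 = 4×18 + 12. So 17^{84} ≡ 17^{12} ≡ 11 (mod 19)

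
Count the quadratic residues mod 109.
Exactly half the non-zero residues mod a prime are QRs: (109-1)/2 = 54.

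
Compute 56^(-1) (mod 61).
Since 61 is prime, by Fermat 56^(-1) ≡ 56^{59} ≡ 12 (mod 61). Verify: 56 × 12 = 672 ≡ 1 (mod 61)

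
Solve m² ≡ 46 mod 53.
The square roots of 46 mod 53 are 24 and 29. Verify: 24² = 576 ≡ 46 mod 53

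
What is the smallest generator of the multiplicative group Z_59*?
g = 2. For each prime q|58: 2^{29}≡58, 2^{2}≡4, none ≡ 1, so ord_59(2) = 58 and 2 is a primitive root.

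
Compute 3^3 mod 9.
3^{3} = 27 ≡ 0 (mod 9)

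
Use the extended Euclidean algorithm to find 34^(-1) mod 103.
Extended GCD: 34(-3) + 103(1) = 1. So 34^(-1) ≡ -3 ≡ 100 (mod 103). Verify: 34 × 100 = 3400 ≡ 1 (mod 103)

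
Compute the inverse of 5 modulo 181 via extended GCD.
Extended GCD: 5(-36) + 181(1) = 1. So 5^(-1) ≡ -36 ≡ 145 (mod 181). Verify: 5 × 145 = 725 ≡ 1 (mod 181)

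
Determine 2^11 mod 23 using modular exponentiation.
By repeated squaring (mod 23): 2^{1}≡2, 2^{2}≡4, 2^{4}≡16, 2^{8}≡3. Then 2^{11} = 2^{8+2+1} ≡ 3 × 4 × 2 ≡ 1 (mod 23)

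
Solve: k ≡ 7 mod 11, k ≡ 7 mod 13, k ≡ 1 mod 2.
M = 11 × 13 × 2 = 286. M₁ = 26, y₁ ≡ 3 mod 11. M₂ = 22, y₂ ≡ 3 mod 13. M₃ = 143, y₃ ≡ 1 mod 2. k = 7×26×3 + 7×22×3 + 1×143×1 ≡ 7 mod 286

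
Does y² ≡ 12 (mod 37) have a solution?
By Euler's criterion: 12^{18} ≡ 1 (mod 37). Since this equals 1, 12 is a QR.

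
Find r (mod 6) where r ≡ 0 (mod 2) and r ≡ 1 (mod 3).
M = 2 × 3 = 6. M₁ = 3, y₁ ≡ 1 (mod 2). M₂ = 2, y₂ ≡ 2 (mod 3). r = 0×3×1 + 1×2×2 ≡ 4 (mod 6)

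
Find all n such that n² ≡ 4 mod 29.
The square roots of 4 mod 29 are 27 and 2. Verify: 27² = 729 ≡ 4 mod 29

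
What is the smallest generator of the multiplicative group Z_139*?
g = 2. For each prime q|138: 2^{69}≡138, 2^{46}≡96, 2^{6}≡64, none ≡ 1, so ord_139(2) = 138 and 2 is a primitive root.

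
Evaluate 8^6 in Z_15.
By repeated squaring mod 15: 8^{1}≡8, 8^{2}≡4, 8^{4}≡1. Then 8^{6} = 8^{4+2} ≡ 1 × 4 ≡ 4 mod 15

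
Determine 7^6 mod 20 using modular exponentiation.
By repeated squaring mod 20: 7^{1}≡7, 7^{2}≡9, 7^{4}≡1. Then 7^{6} = 7^{4+2} ≡ 1 × 9 ≡ 9 mod 20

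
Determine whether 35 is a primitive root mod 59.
35^{29} ≡ 1 (mod 59) and 29 < 58, so ord_59(35) = 29 ≠ 58 and 35 is not a primitive root.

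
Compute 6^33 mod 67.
By repeated squaring (mod 67): 6^{1}≡6, 6^{2}≡36, 6^{4}≡23, 6^{8}≡60, 6^{16}≡49, 6^{32}≡56. Then 6^{33} = 6^{32+1} ≡ 56 × 6 ≡ 1 (mod 67)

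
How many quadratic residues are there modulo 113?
For prime 113, there are (p-1)/2 = (113-1)/2 = 56 quadratic residues (excluding 0).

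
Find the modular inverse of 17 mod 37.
Since 37 is prime, by Fermat 17^(-1) ≡ 17^{35} ≡ 24 mod 37. Verify: 17 × 24 = 408 ≡ 1 mod 37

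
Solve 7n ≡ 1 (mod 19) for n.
Since 19 is prime, by Fermat 7^(-1) ≡ 7^{17} ≡ 11 (mod 19). Verify: 7 × 11 = 77 ≡ 1 (mod 19)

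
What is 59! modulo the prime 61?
(60)! = (59)! × (60) ≡ -1 mod 61. So (59)! ≡ -1 × (60)^(-1) ≡ (-1)×(-1) = 1 mod 61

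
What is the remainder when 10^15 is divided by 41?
By repeated squaring mod 41: 10^{1}≡10, 10^{2}≡18, 10^{4}≡37, 10^{8}≡16. Then 10^{15} = 10^{8+4+2+1} ≡ 16 × 37 × 18 × 10 ≡ 1 mod 41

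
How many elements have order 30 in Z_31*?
A prime p has φ(p-1) primitive roots; here φ(30) = 8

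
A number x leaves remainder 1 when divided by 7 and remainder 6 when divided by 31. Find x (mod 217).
M = 7 × 31 = 217. M₁ = 31, y₁ ≡ 5 (mod 7). M₂ = 7, y₂ ≡ 9 (mod 31). x = 1×31×5 + 6×7×9 ≡ 99 (mod 217)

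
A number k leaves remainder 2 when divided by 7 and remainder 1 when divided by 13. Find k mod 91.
M = 7 × 13 = 91. M₁ = 13, y₁ ≡ 6 mod 7. M₂ = 7, y₂ ≡ 2 mod 13. k = 2×13×6 + 1×7×2 ≡ 79 mod 91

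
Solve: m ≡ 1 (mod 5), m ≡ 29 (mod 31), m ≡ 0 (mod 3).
M = 5 × 31 × 3 = 465. M₁ = 93, y₁ ≡ 2 (mod 5). M₂ = 15, y₂ ≡ 29 (mod 31). M₃ = 155, y₃ ≡ 2 (mod 3). m = 1×93×2 + 29×15×29 + 0×155×2 ≡ 246 (mod 465)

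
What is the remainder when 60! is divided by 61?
By Wilson's theorem, (60)! ≡ -1 ≡ 60 (mod 61)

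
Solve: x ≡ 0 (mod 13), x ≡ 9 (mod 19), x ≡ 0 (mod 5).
M = 13 × 19 × 5 = 1235. M₁ = 95, y₁ ≡ 10 (mod 13). M₂ = 65, y₂ ≡ 12 (mod 19). M₃ = 247, y₃ ≡ 3 (mod 5). x = 0×95×10 + 9×65×12 + 0×247×3 ≡ 845 (mod 1235)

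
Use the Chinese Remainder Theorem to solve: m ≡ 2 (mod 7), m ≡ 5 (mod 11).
M = 7 × 11 = 77. M₁ = 11, y₁ ≡ 2 (mod 7). M₂ = 7, y₂ ≡ 8 (mod 11). m = 2×11×2 + 5×7×8 ≡ 16 (mod 77)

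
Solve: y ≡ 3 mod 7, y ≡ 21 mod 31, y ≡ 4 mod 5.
M = 7 × 31 × 5 = 1085. M₁ = 155, y₁ ≡ 1 mod 7. M₂ = 35, y₂ ≡ 8 mod 31. M₃ = 217, y₃ ≡ 3 mod 5. y = 3×155×1 + 21×35×8 + 4×217×3 ≡ 269 mod 1085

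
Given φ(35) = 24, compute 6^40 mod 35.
By Euler: 6^{24} ≡ 1 (mod 35) since gcd(6, 35) = 1. 40 = 1×24 + 16. So 6^{40} ≡ 6^{16} ≡ 1 (mod 35)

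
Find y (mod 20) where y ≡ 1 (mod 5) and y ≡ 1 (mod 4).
M = 5 × 4 = 20. M₁ = 4, y₁ ≡ 4 (mod 5). M₂ = 5, y₂ ≡ 1 (mod 4). y = 1×4×4 + 1×5×1 ≡ 1 (mod 20)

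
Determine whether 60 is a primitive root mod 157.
ord_157(60) divides 156. For each prime q|156: 60^{78}≡156, 60^{52}≡144, 60^{12}≡130, none ≡ 1. So 60 has order 156 and is a primitive root mod 157.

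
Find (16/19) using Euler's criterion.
(16/19) = 16^{9} mod 19 = 1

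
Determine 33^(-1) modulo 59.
Since 59 is prime, by Fermat 33^(-1) ≡ 33^{57} ≡ 34 mod 59. Verify: 33 × 34 = 1122 ≡ 1 mod 59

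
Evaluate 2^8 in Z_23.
By repeated squaring (mod 23): 2^{1}≡2, 2^{2}≡4, 2^{4}≡16, 2^{8}≡3. So 2^{8} ≡ 3 (mod 23)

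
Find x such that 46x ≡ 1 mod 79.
Since 79 is prime, by Fermat 46^(-1) ≡ 46^{77} ≡ 67 mod 79. Verify: 46 × 67 = 3082 ≡ 1 mod 79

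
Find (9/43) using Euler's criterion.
(9/43) = 9^{21} mod 43 = 1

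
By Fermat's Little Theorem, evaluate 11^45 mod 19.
By Fermat: 11^{18} ≡ 1 mod 19. 45 = 2×18 + 9. So 11^{45} ≡ 11^{9} ≡ 1 mod 19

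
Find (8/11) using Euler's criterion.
(8/11) = 8^{5} mod 11 = -1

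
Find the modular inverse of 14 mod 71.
Since 71 is prime, by Fermat 14^(-1) ≡ 14^{69} ≡ 66 mod 71. Verify: 14 × 66 = 924 ≡ 1 mod 71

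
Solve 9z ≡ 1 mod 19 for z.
Since 19 is prime, by Fermat 9^(-1) ≡ 9^{17} ≡ 17 mod 19. Verify: 9 × 17 = 153 ≡ 1 mod 19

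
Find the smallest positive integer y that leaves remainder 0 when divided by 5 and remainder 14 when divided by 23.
M = 5 × 23 = 115. M₁ = 23, y₁ ≡ 2 mod 5. M₂ = 5, y₂ ≡ 14 mod 23. y = 0×23×2 + 14×5×14 ≡ 60 mod 115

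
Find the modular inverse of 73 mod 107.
Since 107 is prime, by Fermat 73^(-1) ≡ 73^{105} ≡ 22 (mod 107). Verify: 73 × 22 = 1606 ≡ 1 (mod 107)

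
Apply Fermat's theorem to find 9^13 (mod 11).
By Fermat: 9^{10} ≡ 1 (mod 11). So 9^{13} = 9^{10} · 9^{3} ≡ 9^{3} ≡ 3 (mod 11)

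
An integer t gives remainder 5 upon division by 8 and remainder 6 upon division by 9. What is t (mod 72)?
M = 8 × 9 = 72. M₁ = 9, y₁ ≡ 1 (mod 8). M₂ = 8, y₂ ≡ 8 (mod 9). t = 5×9×1 + 6×8×8 ≡ 69 (mod 72)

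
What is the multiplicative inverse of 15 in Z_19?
Since 19 is prime, by Fermat 15^(-1) ≡ 15^{17} ≡ 14 mod 19. Verify: 15 × 14 = 210 ≡ 1 mod 19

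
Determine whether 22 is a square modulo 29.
By Euler's criterion: 22^{14} ≡ 1 mod 29. Since this equals 1, 22 is a QR.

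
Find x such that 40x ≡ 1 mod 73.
Since 73 is prime, by Fermat 40^(-1) ≡ 40^{71} ≡ 42 mod 73. Verify: 40 × 42 = 1680 ≡ 1 mod 73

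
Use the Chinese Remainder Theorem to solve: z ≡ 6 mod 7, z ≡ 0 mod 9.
M = 7 × 9 = 63. M₁ = 9, y₁ ≡ 4 mod 7. M₂ = 7, y₂ ≡ 4 mod 9. z = 6×9×4 + 0×7×4 ≡ 27 mod 63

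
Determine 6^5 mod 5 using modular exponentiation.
Using Fermat: 6^{4} ≡ 1 mod 5. 5 ≡ 1 mod 4. So 6^{5} ≡ 6^{1} ≡ 1 mod 5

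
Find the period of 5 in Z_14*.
Powers of 5 mod 14: 5^1≡5, 5^2≡11, 5^3≡13, 5^4≡9, 5^5≡3, 5^6≡1. ord_14(5) = 6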